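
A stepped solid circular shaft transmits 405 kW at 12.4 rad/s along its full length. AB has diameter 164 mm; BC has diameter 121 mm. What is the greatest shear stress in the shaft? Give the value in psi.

13600 psi

ω = 12.4 rad/s, so T = P/ω = 405×10³ / 12.40 = 32660 N·m.
Under the same torque, τ_max = 16T/(πd³) is largest where d is smallest — segment BC (d = 121 mm).
τ_max = 16·32660/(π·(0.121)³) = 9.390×10^7 Pa.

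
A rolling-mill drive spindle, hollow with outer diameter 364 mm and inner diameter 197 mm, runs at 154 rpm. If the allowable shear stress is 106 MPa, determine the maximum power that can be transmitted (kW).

14800 kW

J = π(d_o⁴ − d_i⁴)/32 = π(0.364⁴ − 0.197⁴)/32 = 1.576×10^-3 m⁴.
T_max = τ_allow·J/r = 1.06×10^8 × 1.576×10^-3 / 0.182 = 917700 N·m.
ω = 2π·154/60 = 16.13 rad/s, so P_max = T_max·ω = 1.480×10^7 W.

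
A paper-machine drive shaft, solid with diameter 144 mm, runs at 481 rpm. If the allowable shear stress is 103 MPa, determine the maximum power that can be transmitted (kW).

J = πd⁴/32 = π(0.144)⁴/32 = 4.221×10^-5 m⁴.
T_max = τ_allow·J/r = 1.03×10^8 × 4.221×10^-5 / 0.0720 = 60390 N·m.
ω = 2π·481/60 = 50.37 rad/s, so P_max = T_max·ω = 3.042×10^6 W.

3040 kW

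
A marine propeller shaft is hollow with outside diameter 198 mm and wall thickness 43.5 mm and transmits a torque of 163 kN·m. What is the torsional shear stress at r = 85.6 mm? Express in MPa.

103 MPa

J = π(d_o⁴ − d_i⁴)/32 = π(0.198⁴ − 0.111⁴)/32 = 1.360×10^-4 m⁴.
Shear stress varies linearly with radius: τ = T·r/J = 163000 × 0.0856 / 1.360×10^-4 = 1.026×10^8 Pa.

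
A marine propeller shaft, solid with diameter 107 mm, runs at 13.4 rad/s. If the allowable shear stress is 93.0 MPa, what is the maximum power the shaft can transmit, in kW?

300 kW

J = πd⁴/32 = π(0.107)⁴/32 = 1.287×10^-5 m⁴.
T_max = τ_allow·J/r = 9.30×10^7 × 1.287×10^-5 / 0.0535 = 22370 N·m.
ω = 13.4 rad/s, so P_max = T_max·ω = 2.998×10^5 W.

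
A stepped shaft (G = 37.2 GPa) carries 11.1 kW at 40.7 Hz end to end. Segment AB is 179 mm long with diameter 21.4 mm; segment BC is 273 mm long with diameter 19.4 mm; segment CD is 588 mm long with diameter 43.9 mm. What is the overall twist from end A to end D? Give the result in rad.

ω = 2π·40.7 = 255.7 rad/s, so T = P/ω = 11.1×10³ / 255.7 = 43.41 N·m.
J_AB = π(0.0214)⁴/32 = 2.06×10^-8 m⁴; J_BC = π(0.0194)⁴/32 = 1.39×10^-8 m⁴; J_CD = π(0.0439)⁴/32 = 3.65×10^-7 m⁴.
θ = (T/G)·Σ L_i/J_i = (43.41/37.2×10⁹)·(0.179/2.06×10^-8 + 0.273/1.39×10^-8 + 0.588/3.65×10^-7) = 0.03493 rad.

0.0349 rad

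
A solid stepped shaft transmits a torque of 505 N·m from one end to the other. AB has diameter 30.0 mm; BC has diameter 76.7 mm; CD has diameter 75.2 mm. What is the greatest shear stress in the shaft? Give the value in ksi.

13.8 ksi

Under the same torque, τ_max = 16T/(πd³) is largest where d is smallest — segment AB (d = 30.0 mm).
τ_max = 16·505.0/(π·(0.0300)³) = 9.526×10^7 Pa.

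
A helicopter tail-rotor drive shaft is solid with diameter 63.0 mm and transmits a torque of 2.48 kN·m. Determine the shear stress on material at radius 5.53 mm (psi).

1290 psi

J = πd⁴/32 = π(0.0630)⁴/32 = 1.547×10^-6 m⁴.
Shear stress varies linearly with radius: τ = T·r/J = 2480 × 0.00553 / 1.547×10^-6 = 8.868×10^6 Pa.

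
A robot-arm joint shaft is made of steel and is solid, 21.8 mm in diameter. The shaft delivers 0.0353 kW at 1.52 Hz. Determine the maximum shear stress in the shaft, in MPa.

1.82 MPa

ω = 2π·1.52 = 9.550 rad/s, so T = P/ω = 0.0353×10³ / 9.550 = 3.696 N·m.
J = πd⁴/32 = π(0.0218)⁴/32 = 2.217×10^-8 m⁴.
τ_max = T·r/J = 3.696 × 0.0109 / 2.217×10^-8 = 1.817×10^6 Pa.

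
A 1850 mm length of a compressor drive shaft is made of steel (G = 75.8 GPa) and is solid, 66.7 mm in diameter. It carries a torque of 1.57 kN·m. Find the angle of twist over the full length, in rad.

0.0197 rad

J = πd⁴/32 = π(0.0667)⁴/32 = 1.943×10^-6 m⁴.
θ = T·L/(G·J) = 1570 × 1.85 / (75.8×10⁹ × 1.943×10^-6) = 0.01972 rad.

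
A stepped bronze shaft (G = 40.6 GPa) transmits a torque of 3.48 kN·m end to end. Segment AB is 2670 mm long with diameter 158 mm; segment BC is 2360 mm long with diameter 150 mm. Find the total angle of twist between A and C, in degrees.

0.448°

J_AB = π(0.158)⁴/32 = 6.12×10^-5 m⁴; J_BC = π(0.150)⁴/32 = 4.97×10^-5 m⁴.
θ = (T/G)·Σ L_i/J_i = (3480/40.6×10⁹)·(2.67/6.12×10^-5 + 2.36/4.97×10^-5) = 7.811×10^-3 rad.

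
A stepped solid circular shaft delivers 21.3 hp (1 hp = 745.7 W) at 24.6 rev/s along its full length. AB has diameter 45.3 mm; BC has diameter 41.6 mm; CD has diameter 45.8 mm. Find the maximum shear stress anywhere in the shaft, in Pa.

ω = 2π·24.6 = 154.6 rad/s, so T = P/ω = 21.3×745.7 / 154.6 = 102.8 N·m.
Under the same torque, τ_max = 16T/(πd³) is largest where d is smallest — segment BC (d = 41.6 mm).
τ_max = 16·102.8/(π·(0.0416)³) = 7.270×10^6 Pa.

7.27e6 Pa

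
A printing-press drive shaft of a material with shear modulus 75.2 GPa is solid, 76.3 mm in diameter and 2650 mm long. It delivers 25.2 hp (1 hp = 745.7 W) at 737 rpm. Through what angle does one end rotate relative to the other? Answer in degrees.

ω = 2π·737/60 = 77.18 rad/s, so T = P/ω = 25.2×745.7 / 77.18 = 243.5 N·m.
J = πd⁴/32 = π(0.0763)⁴/32 = 3.327×10^-6 m⁴.
θ = T·L/(G·J) = 243.5 × 2.65 / (75.2×10⁹ × 3.327×10^-6) = 2.579×10^-3 rad.

0.148°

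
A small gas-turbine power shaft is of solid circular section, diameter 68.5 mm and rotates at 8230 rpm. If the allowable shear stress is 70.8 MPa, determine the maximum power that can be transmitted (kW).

3850 kW

J = πd⁴/32 = π(0.0685)⁴/32 = 2.162×10^-6 m⁴.
T_max = τ_allow·J/r = 7.08×10^7 × 2.162×10^-6 / 0.0343 = 4468 N·m.
ω = 2π·8230/60 = 861.8 rad/s, so P_max = T_max·ω = 3.851×10^6 W.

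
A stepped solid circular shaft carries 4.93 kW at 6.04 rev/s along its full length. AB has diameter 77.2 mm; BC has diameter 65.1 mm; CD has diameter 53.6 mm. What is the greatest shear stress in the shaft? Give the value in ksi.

0.623 ksi

ω = 2π·6.04 = 37.95 rad/s, so T = P/ω = 4.93×10³ / 37.95 = 129.9 N·m.
Under the same torque, τ_max = 16T/(πd³) is largest where d is smallest — segment CD (d = 53.6 mm).
τ_max = 16·129.9/(π·(0.0536)³) = 4.296×10^6 Pa.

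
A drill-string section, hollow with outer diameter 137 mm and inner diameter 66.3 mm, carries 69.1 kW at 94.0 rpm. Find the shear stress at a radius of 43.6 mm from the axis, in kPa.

ω = 2π·94.0/60 = 9.844 rad/s, so T = P/ω = 69.1×10³ / 9.844 = 7020 N·m.
J = π(d_o⁴ − d_i⁴)/32 = π(0.137⁴ − 0.0663⁴)/32 = 3.269×10^-5 m⁴.
Shear stress varies linearly with radius: τ = T·r/J = 7020 × 0.0436 / 3.269×10^-5 = 9.363×10^6 Pa.

9360 kPa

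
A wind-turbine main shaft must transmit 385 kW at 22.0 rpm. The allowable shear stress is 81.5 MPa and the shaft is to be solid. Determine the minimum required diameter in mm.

219 mm

ω = 2π·22.0/60 = 2.304 rad/s, so T = P/ω = 385×10³ / 2.304 = 167100 N·m.
For a solid shaft τ_max = 16T/(πd³), so d = (16T/(π τ_allow))^(1/3) = (16·167100/(π·8.15×10^7))^(1/3) = 0.2186 m.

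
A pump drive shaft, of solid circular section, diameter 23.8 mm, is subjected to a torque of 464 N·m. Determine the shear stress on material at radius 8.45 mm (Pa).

1.24e8 Pa

J = πd⁴/32 = π(0.0238)⁴/32 = 3.150×10^-8 m⁴.
Shear stress varies linearly with radius: τ = T·r/J = 464.0 × 0.00845 / 3.150×10^-8 = 1.245×10^8 Pa.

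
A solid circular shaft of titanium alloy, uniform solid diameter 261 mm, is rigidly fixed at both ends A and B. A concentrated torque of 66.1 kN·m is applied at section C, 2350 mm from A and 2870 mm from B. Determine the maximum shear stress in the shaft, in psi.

With uniform GJ and both ends fixed, compatibility θ_AC = θ_CB gives T_A·a = T_B·b, together with T_A + T_B = T₀.
T_A = T₀·b/(a+b) = 66100·2870/5220 = 36340 N·m; T_B = 29760 N·m.
τ in each portion: τ_AC = 1.04×10^7 Pa, τ_CB = 8.52×10^6 Pa; maximum is in AC.
τ_max = T_AC·r/J = 36340·0.131/4.56×10^-4 = 1.041×10^7 Pa.

1510 psi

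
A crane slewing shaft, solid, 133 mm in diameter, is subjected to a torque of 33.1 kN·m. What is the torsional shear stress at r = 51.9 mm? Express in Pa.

5.59e7 Pa

J = πd⁴/32 = π(0.133)⁴/32 = 3.072×10^-5 m⁴.
Shear stress varies linearly with radius: τ = T·r/J = 33100 × 0.0519 / 3.072×10^-5 = 5.592×10^7 Pa.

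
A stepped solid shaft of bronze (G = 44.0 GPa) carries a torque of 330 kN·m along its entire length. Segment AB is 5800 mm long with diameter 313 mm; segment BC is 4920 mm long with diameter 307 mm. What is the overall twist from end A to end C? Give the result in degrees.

5.07°

J_AB = π(0.313)⁴/32 = 9.42×10^-4 m⁴; J_BC = π(0.307)⁴/32 = 8.72×10^-4 m⁴.
θ = (T/G)·Σ L_i/J_i = (330000/44.0×10⁹)·(5.80/9.42×10^-4 + 4.92/8.72×10^-4) = 0.08848 rad.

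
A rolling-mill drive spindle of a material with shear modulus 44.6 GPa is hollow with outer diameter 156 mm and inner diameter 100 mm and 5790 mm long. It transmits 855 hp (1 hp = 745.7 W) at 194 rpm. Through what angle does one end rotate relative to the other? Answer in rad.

ω = 2π·194/60 = 20.32 rad/s, so T = P/ω = 855×745.7 / 20.32 = 31380 N·m.
J = π(d_o⁴ − d_i⁴)/32 = π(0.156⁴ − 0.100⁴)/32 = 4.833×10^-5 m⁴.
θ = T·L/(G·J) = 31380 × 5.79 / (44.6×10⁹ × 4.833×10^-5) = 0.08431 rad.

0.0843 rad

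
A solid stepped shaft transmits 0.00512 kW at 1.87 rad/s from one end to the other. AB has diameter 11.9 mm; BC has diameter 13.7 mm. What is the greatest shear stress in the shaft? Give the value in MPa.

ω = 1.87 rad/s, so T = P/ω = 0.00512×10³ / 1.870 = 2.738 N·m.
Under the same torque, τ_max = 16T/(πd³) is largest where d is smallest — segment AB (d = 11.9 mm).
τ_max = 16·2.738/(π·(0.0119)³) = 8.275×10^6 Pa.

8.27 MPa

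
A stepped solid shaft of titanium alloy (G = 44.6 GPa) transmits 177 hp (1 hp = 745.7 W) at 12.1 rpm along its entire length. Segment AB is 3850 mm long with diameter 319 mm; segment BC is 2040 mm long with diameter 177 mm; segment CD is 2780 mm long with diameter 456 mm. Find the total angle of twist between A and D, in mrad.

ω = 2π·12.1/60 = 1.267 rad/s, so T = P/ω = 177×745.7 / 1.267 = 104200 N·m.
J_AB = π(0.319)⁴/32 = 1.02×10^-3 m⁴; J_BC = π(0.177)⁴/32 = 9.64×10^-5 m⁴; J_CD = π(0.456)⁴/32 = 4.24×10^-3 m⁴.
θ = (T/G)·Σ L_i/J_i = (104200/44.6×10⁹)·(3.85/1.02×10^-3 + 2.04/9.64×10^-5 + 2.78/4.24×10^-3) = 0.05982 rad.

59.8 mrad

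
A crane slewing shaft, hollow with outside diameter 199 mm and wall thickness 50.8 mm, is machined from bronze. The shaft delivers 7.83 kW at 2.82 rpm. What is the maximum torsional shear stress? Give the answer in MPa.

ω = 2π·2.82/60 = 0.2953 rad/s, so T = P/ω = 7.83×10³ / 0.2953 = 26510 N·m.
J = π(d_o⁴ − d_i⁴)/32 = π(0.199⁴ − 0.0974⁴)/32 = 1.451×10^-4 m⁴.
τ_max = T·r/J = 26510 × 0.0995 / 1.451×10^-4 = 1.818×10^7 Pa.

18.2 MPa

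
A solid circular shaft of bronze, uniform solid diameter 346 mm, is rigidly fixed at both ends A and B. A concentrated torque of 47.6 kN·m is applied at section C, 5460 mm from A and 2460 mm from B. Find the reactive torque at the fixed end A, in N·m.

With uniform GJ and both ends fixed, compatibility θ_AC = θ_CB gives T_A·a = T_B·b, together with T_A + T_B = T₀.
T_A = T₀·b/(a+b) = 47600·2460/7920 = 14780 N·m; T_B = 32820 N·m.

14800 N·m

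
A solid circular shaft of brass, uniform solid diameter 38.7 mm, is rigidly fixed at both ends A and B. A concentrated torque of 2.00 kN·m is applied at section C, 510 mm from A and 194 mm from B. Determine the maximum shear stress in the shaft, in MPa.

127 MPa

With uniform GJ and both ends fixed, compatibility θ_AC = θ_CB gives T_A·a = T_B·b, together with T_A + T_B = T₀.
T_A = T₀·b/(a+b) = 2000·194/704.0 = 551.1 N·m; T_B = 1449 N·m.
τ in each portion: τ_AC = 4.84×10^7 Pa, τ_CB = 1.27×10^8 Pa; maximum is in CB.
τ_max = T_CB·r/J = 1449·0.0194/2.20×10^-7 = 1.273×10^8 Pa.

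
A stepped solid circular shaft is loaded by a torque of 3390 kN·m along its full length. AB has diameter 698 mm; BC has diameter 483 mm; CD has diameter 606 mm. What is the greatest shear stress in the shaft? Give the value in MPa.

Under the same torque, τ_max = 16T/(πd³) is largest where d is smallest — segment BC (d = 483 mm).
τ_max = 16·3.390e6/(π·(0.483)³) = 1.532×10^8 Pa.

153 MPa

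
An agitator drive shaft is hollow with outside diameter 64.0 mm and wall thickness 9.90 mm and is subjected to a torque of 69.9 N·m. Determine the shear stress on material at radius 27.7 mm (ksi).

0.221 ksi

J = π(d_o⁴ − d_i⁴)/32 = π(0.0640⁴ − 0.0442⁴)/32 = 1.272×10^-6 m⁴.
Shear stress varies linearly with radius: τ = T·r/J = 69.90 × 0.0277 / 1.272×10^-6 = 1.522×10^6 Pa.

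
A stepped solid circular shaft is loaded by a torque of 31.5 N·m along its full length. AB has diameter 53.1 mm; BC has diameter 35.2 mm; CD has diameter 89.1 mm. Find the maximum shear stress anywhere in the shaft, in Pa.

3.68e6 Pa

Under the same torque, τ_max = 16T/(πd³) is largest where d is smallest — segment BC (d = 35.2 mm).
τ_max = 16·31.50/(π·(0.0352)³) = 3.678×10^6 Pa.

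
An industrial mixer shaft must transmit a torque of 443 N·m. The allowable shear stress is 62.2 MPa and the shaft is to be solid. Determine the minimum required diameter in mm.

For a solid shaft τ_max = 16T/(πd³), so d = (16T/(π τ_allow))^(1/3) = (16·443.0/(π·6.22×10^7))^(1/3) = 0.03310 m.

33.1 mm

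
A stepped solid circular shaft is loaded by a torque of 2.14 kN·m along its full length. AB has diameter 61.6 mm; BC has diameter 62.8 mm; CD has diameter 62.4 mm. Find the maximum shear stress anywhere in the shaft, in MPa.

Under the same torque, τ_max = 16T/(πd³) is largest where d is smallest — segment AB (d = 61.6 mm).
τ_max = 16·2140/(π·(0.0616)³) = 4.663×10^7 Pa.

46.6 MPa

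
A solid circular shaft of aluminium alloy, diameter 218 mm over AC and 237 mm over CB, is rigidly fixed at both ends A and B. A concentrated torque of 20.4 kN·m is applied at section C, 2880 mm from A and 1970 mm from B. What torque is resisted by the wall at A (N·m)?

6710 N·m

Compatibility: T_A·a/J_AC = T_B·b/J_CB with T_A + T_B = T₀.
J_AC = 2.22×10^-4 m⁴, J_CB = 3.10×10^-4 m⁴, so T_A = T₀·(J_AC/a)/((J_AC/a)+(J_CB/b)) = 6706 N·m, T_B = 13690 N·m.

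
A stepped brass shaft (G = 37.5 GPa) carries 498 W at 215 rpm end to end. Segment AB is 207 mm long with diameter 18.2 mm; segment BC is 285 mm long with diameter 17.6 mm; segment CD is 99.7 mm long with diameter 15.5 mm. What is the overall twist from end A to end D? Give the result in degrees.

ω = 2π·215/60 = 22.51 rad/s, so T = P/ω = 498 / 22.51 = 22.12 N·m.
J_AB = π(0.0182)⁴/32 = 1.08×10^-8 m⁴; J_BC = π(0.0176)⁴/32 = 9.42×10^-9 m⁴; J_CD = π(0.0155)⁴/32 = 5.67×10^-9 m⁴.
θ = (T/G)·Σ L_i/J_i = (22.12/37.5×10⁹)·(0.207/1.08×10^-8 + 0.285/9.42×10^-9 + 0.0997/5.67×10^-9) = 0.03956 rad.

2.27°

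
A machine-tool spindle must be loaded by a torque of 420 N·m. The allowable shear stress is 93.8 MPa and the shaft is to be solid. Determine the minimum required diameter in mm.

For a solid shaft τ_max = 16T/(πd³), so d = (16T/(π τ_allow))^(1/3) = (16·420.0/(π·9.38×10^7))^(1/3) = 0.02836 m.

28.4 mm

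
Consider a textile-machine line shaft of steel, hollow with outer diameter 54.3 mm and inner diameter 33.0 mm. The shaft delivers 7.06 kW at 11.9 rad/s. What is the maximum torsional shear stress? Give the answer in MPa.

ω = 11.9 rad/s, so T = P/ω = 7.06×10³ / 11.90 = 593.3 N·m.
J = π(d_o⁴ − d_i⁴)/32 = π(0.0543⁴ − 0.0330⁴)/32 = 7.371×10^-7 m⁴.
τ_max = T·r/J = 593.3 × 0.0271 / 7.371×10^-7 = 2.185×10^7 Pa.

21.9 MPa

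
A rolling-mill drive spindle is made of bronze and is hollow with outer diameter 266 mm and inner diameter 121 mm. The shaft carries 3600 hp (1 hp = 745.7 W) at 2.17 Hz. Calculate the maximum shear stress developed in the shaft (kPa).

ω = 2π·2.17 = 13.63 rad/s, so T = P/ω = 3600×745.7 / 13.63 = 196900 N·m.
J = π(d_o⁴ − d_i⁴)/32 = π(0.266⁴ − 0.121⁴)/32 = 4.705×10^-4 m⁴.
τ_max = T·r/J = 196900 × 0.133 / 4.705×10^-4 = 5.566×10^7 Pa.

55700 kPa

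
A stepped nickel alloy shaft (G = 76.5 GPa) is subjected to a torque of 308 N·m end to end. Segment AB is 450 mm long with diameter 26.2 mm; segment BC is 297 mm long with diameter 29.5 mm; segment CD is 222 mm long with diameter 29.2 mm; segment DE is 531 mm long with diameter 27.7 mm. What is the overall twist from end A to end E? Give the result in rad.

J_AB = π(0.0262)⁴/32 = 4.63×10^-8 m⁴; J_BC = π(0.0295)⁴/32 = 7.44×10^-8 m⁴; J_CD = π(0.0292)⁴/32 = 7.14×10^-8 m⁴; J_DE = π(0.0277)⁴/32 = 5.78×10^-8 m⁴.
θ = (T/G)·Σ L_i/J_i = (308.0/76.5×10⁹)·(0.450/4.63×10^-8 + 0.297/7.44×10^-8 + 0.222/7.14×10^-8 + 0.531/5.78×10^-8) = 0.1048 rad.

0.105 rad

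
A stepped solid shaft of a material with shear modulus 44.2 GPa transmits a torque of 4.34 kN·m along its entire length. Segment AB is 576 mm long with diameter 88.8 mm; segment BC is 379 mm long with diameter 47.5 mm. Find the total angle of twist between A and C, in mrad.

J_AB = π(0.0888)⁴/32 = 6.10×10^-6 m⁴; J_BC = π(0.0475)⁴/32 = 5.00×10^-7 m⁴.
θ = (T/G)·Σ L_i/J_i = (4340/44.2×10⁹)·(0.576/6.10×10^-6 + 0.379/5.00×10^-7) = 0.08373 rad.

83.7 mrad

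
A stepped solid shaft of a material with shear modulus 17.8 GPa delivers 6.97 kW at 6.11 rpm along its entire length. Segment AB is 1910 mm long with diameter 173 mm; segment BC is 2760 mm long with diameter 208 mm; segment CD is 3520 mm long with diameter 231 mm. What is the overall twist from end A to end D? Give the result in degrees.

1.73°

ω = 2π·6.11/60 = 0.6398 rad/s, so T = P/ω = 6.97×10³ / 0.6398 = 10890 N·m.
J_AB = π(0.173)⁴/32 = 8.79×10^-5 m⁴; J_BC = π(0.208)⁴/32 = 1.84×10^-4 m⁴; J_CD = π(0.231)⁴/32 = 2.80×10^-4 m⁴.
θ = (T/G)·Σ L_i/J_i = (10890/17.8×10⁹)·(1.91/8.79×10^-5 + 2.76/1.84×10^-4 + 3.52/2.80×10^-4) = 0.03019 rad.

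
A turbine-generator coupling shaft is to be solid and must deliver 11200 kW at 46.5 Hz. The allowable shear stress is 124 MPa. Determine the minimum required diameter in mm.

116 mm

ω = 2π·46.5 = 292.2 rad/s, so T = P/ω = 11200×10³ / 292.2 = 38330 N·m.
For a solid shaft τ_max = 16T/(πd³), so d = (16T/(π τ_allow))^(1/3) = (16·38330/(π·1.24×10^8))^(1/3) = 0.1163 m.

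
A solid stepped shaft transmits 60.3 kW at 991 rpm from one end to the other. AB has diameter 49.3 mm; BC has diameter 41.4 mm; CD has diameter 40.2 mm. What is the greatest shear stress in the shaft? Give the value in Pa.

ω = 2π·991/60 = 103.8 rad/s, so T = P/ω = 60.3×10³ / 103.8 = 581.1 N·m.
Under the same torque, τ_max = 16T/(πd³) is largest where d is smallest — segment CD (d = 40.2 mm).
τ_max = 16·581.1/(π·(0.0402)³) = 4.555×10^7 Pa.

4.56e7 Pa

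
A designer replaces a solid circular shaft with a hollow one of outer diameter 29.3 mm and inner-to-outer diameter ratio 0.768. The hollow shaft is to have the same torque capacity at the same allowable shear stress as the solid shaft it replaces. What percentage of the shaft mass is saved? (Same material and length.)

Equal τ_max and T ⇒ the solid shaft needs d_s³ = d_o³(1−k⁴), so d_s = 29.3·(1−0.768⁴)^(1/3) = 25.41 mm.
Area ratio A_h/A_s = d_o²(1−k²)/d_s² = (1−k²)/(1−k⁴)^(2/3) = 0.5455.
Mass saving = 1 − 0.5455 = 45.5 %.

45.5 %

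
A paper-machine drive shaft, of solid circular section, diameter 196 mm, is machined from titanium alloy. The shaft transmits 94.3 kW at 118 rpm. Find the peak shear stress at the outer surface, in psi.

749 psi

ω = 2π·118/60 = 12.36 rad/s, so T = P/ω = 94.3×10³ / 12.36 = 7631 N·m.
J = πd⁴/32 = π(0.196)⁴/32 = 1.449×10^-4 m⁴.
τ_max = T·r/J = 7631 × 0.0980 / 1.449×10^-4 = 5.162×10^6 Pa.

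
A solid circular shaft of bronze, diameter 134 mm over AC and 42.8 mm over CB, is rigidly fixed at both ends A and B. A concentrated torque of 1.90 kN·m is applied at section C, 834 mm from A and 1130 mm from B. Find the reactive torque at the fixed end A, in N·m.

1890 N·m

Compatibility: T_A·a/J_AC = T_B·b/J_CB with T_A + T_B = T₀.
J_AC = 3.17×10^-5 m⁴, J_CB = 3.29×10^-7 m⁴, so T_A = T₀·(J_AC/a)/((J_AC/a)+(J_CB/b)) = 1886 N·m, T_B = 14.48 N·m.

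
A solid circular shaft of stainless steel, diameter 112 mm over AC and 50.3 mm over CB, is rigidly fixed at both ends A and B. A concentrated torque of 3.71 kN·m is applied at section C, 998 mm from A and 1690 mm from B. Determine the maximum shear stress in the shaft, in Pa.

Compatibility: T_A·a/J_AC = T_B·b/J_CB with T_A + T_B = T₀.
J_AC = 1.54×10^-5 m⁴, J_CB = 6.28×10^-7 m⁴, so T_A = T₀·(J_AC/a)/((J_AC/a)+(J_CB/b)) = 3623 N·m, T_B = 87.04 N·m.
τ in each portion: τ_AC = 1.31×10^7 Pa, τ_CB = 3.48×10^6 Pa; maximum is in AC.
τ_max = T_AC·r/J = 3623·0.0560/1.54×10^-5 = 1.313×10^7 Pa.

1.31e7 Pa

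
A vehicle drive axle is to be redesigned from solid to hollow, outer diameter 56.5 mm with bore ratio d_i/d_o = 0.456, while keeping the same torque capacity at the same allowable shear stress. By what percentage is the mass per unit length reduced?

Equal τ_max and T ⇒ the solid shaft needs d_s³ = d_o³(1−k⁴), so d_s = 56.5·(1−0.456⁴)^(1/3) = 55.67 mm.
Area ratio A_h/A_s = d_o²(1−k²)/d_s² = (1−k²)/(1−k⁴)^(2/3) = 0.8158.
Mass saving = 1 − 0.8158 = 18.4 %.

18.4 %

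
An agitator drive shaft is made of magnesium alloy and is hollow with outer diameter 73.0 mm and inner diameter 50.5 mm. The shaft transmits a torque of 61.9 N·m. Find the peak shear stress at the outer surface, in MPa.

1.05 MPa

J = π(d_o⁴ − d_i⁴)/32 = π(0.0730⁴ − 0.0505⁴)/32 = 2.149×10^-6 m⁴.
τ_max = T·r/J = 61.90 × 0.0365 / 2.149×10^-6 = 1.051×10^6 Pa.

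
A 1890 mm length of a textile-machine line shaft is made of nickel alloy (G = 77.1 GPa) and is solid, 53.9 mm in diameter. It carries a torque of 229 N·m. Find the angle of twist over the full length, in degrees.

J = πd⁴/32 = π(0.0539)⁴/32 = 8.286×10^-7 m⁴.
θ = T·L/(G·J) = 229.0 × 1.89 / (77.1×10⁹ × 8.286×10^-7) = 6.775×10^-3 rad.

0.388°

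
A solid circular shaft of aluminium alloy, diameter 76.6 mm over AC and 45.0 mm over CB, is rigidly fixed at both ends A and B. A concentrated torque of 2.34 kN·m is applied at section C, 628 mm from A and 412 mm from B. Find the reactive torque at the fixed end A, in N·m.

Compatibility: T_A·a/J_AC = T_B·b/J_CB with T_A + T_B = T₀.
J_AC = 3.38×10^-6 m⁴, J_CB = 4.03×10^-7 m⁴, so T_A = T₀·(J_AC/a)/((J_AC/a)+(J_CB/b)) = 1980 N·m, T_B = 359.6 N·m.

1980 N·m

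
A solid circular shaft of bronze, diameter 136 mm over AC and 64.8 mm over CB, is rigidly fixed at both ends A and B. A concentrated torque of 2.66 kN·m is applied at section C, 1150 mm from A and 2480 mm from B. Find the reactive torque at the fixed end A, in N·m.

Compatibility: T_A·a/J_AC = T_B·b/J_CB with T_A + T_B = T₀.
J_AC = 3.36×10^-5 m⁴, J_CB = 1.73×10^-6 m⁴, so T_A = T₀·(J_AC/a)/((J_AC/a)+(J_CB/b)) = 2598 N·m, T_B = 62.09 N·m.

2600 N·m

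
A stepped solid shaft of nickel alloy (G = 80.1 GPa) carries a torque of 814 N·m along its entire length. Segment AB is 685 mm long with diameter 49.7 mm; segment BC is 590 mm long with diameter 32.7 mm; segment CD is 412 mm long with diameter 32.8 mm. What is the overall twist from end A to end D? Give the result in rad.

J_AB = π(0.0497)⁴/32 = 5.99×10^-7 m⁴; J_BC = π(0.0327)⁴/32 = 1.12×10^-7 m⁴; J_CD = π(0.0328)⁴/32 = 1.14×10^-7 m⁴.
θ = (T/G)·Σ L_i/J_i = (814.0/80.1×10⁹)·(0.685/5.99×10^-7 + 0.590/1.12×10^-7 + 0.412/1.14×10^-7) = 0.1019 rad.

0.102 rad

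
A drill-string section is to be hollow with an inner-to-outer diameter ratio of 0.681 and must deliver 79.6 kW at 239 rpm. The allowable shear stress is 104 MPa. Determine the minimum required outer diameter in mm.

ω = 2π·239/60 = 25.03 rad/s, so T = P/ω = 79.6×10³ / 25.03 = 3180 N·m.
For a hollow shaft with d_i/d_o = 0.681: τ_max = 16T/(π d_o³ (1−k⁴)), so d_o = [16T/(π τ_allow (1−k⁴))]^(1/3) = [16·3180/(π·1.04×10^8·0.7849)]^(1/3) = 0.05833 m.

58.3 mm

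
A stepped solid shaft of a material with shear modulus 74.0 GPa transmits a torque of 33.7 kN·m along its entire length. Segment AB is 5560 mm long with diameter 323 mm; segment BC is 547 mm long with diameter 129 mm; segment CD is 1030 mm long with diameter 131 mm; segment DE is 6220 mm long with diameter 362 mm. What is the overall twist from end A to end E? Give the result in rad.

0.0294 rad

J_AB = π(0.323)⁴/32 = 1.07×10^-3 m⁴; J_BC = π(0.129)⁴/32 = 2.72×10^-5 m⁴; J_CD = π(0.131)⁴/32 = 2.89×10^-5 m⁴; J_DE = π(0.362)⁴/32 = 1.69×10^-3 m⁴.
θ = (T/G)·Σ L_i/J_i = (33700/74.0×10⁹)·(5.56/1.07×10^-3 + 0.547/2.72×10^-5 + 1.03/2.89×10^-5 + 6.22/1.69×10^-3) = 0.02944 rad.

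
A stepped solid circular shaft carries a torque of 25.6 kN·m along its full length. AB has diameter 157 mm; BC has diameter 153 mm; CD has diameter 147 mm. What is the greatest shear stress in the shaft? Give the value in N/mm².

Under the same torque, τ_max = 16T/(πd³) is largest where d is smallest — segment CD (d = 147 mm).
τ_max = 16·25600/(π·(0.147)³) = 4.104×10^7 Pa.

41.0 N/mm²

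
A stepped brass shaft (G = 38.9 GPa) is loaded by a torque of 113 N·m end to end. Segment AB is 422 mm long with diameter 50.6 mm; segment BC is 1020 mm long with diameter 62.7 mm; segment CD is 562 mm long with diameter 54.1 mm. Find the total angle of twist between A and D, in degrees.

J_AB = π(0.0506)⁴/32 = 6.44×10^-7 m⁴; J_BC = π(0.0627)⁴/32 = 1.52×10^-6 m⁴; J_CD = π(0.0541)⁴/32 = 8.41×10^-7 m⁴.
θ = (T/G)·Σ L_i/J_i = (113.0/38.9×10⁹)·(0.422/6.44×10^-7 + 1.02/1.52×10^-6 + 0.562/8.41×10^-7) = 5.799×10^-3 rad.

0.332°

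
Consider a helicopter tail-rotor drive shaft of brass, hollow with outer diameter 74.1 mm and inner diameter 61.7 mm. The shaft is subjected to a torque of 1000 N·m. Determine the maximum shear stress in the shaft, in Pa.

J = π(d_o⁴ − d_i⁴)/32 = π(0.0741⁴ − 0.0617⁴)/32 = 1.537×10^-6 m⁴.
τ_max = T·r/J = 1000 × 0.0370 / 1.537×10^-6 = 2.410×10^7 Pa.

2.41e7 Pa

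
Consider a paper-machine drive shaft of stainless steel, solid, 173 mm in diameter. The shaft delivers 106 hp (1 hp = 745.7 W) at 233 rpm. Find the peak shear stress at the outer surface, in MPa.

3.19 MPa

ω = 2π·233/60 = 24.40 rad/s, so T = P/ω = 106×745.7 / 24.40 = 3240 N·m.
J = πd⁴/32 = π(0.173)⁴/32 = 8.794×10^-5 m⁴.
τ_max = T·r/J = 3240 × 0.0865 / 8.794×10^-5 = 3.187×10^6 Pa.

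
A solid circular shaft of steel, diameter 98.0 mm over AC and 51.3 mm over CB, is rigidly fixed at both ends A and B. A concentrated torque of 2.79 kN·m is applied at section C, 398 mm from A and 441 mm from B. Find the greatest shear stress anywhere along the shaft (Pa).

Compatibility: T_A·a/J_AC = T_B·b/J_CB with T_A + T_B = T₀.
J_AC = 9.06×10^-6 m⁴, J_CB = 6.80×10^-7 m⁴, so T_A = T₀·(J_AC/a)/((J_AC/a)+(J_CB/b)) = 2613 N·m, T_B = 177.1 N·m.
τ in each portion: τ_AC = 1.41×10^7 Pa, τ_CB = 6.68×10^6 Pa; maximum is in AC.
τ_max = T_AC·r/J = 2613·0.0490/9.06×10^-6 = 1.414×10^7 Pa.

1.41e7 Pa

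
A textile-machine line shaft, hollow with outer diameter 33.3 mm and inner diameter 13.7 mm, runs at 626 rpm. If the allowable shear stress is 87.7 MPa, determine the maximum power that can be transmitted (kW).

J = π(d_o⁴ − d_i⁴)/32 = π(0.0333⁴ − 0.0137⁴)/32 = 1.173×10^-7 m⁴.
T_max = τ_allow·J/r = 8.77×10^7 × 1.173×10^-7 / 0.0166 = 617.6 N·m.
ω = 2π·626/60 = 65.55 rad/s, so P_max = T_max·ω = 4.049×10^4 W.

40.5 kW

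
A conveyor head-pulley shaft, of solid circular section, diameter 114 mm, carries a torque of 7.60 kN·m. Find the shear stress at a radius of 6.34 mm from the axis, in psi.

421 psi

J = πd⁴/32 = π(0.114)⁴/32 = 1.658×10^-5 m⁴.
Shear stress varies linearly with radius: τ = T·r/J = 7600 × 0.00634 / 1.658×10^-5 = 2.906×10^6 Pa.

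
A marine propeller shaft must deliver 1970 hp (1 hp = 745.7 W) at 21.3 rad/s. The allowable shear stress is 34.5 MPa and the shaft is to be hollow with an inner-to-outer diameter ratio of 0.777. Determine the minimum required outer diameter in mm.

ω = 21.3 rad/s, so T = P/ω = 1970×745.7 / 21.30 = 68970 N·m.
For a hollow shaft with d_i/d_o = 0.777: τ_max = 16T/(π d_o³ (1−k⁴)), so d_o = [16T/(π τ_allow (1−k⁴))]^(1/3) = [16·68970/(π·3.45×10^7·0.6355)]^(1/3) = 0.2521 m.

252 mm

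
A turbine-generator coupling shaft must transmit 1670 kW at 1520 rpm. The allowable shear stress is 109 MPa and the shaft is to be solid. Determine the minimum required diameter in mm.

78.8 mm

ω = 2π·1520/60 = 159.2 rad/s, so T = P/ω = 1670×10³ / 159.2 = 10490 N·m.
For a solid shaft τ_max = 16T/(πd³), so d = (16T/(π τ_allow))^(1/3) = (16·10490/(π·1.09×10^8))^(1/3) = 0.07885 m.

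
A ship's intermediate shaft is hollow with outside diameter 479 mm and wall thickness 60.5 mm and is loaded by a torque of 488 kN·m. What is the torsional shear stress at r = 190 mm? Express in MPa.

J = π(d_o⁴ − d_i⁴)/32 = π(0.479⁴ − 0.358⁴)/32 = 3.556×10^-3 m⁴.
Shear stress varies linearly with radius: τ = T·r/J = 488000 × 0.190 / 3.556×10^-3 = 2.608×10^7 Pa.

26.1 MPa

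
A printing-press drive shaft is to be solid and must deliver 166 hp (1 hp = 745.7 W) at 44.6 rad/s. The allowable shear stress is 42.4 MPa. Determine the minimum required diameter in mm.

ω = 44.6 rad/s, so T = P/ω = 166×745.7 / 44.60 = 2775 N·m.
For a solid shaft τ_max = 16T/(πd³), so d = (16T/(π τ_allow))^(1/3) = (16·2775/(π·4.24×10^7))^(1/3) = 0.06934 m.

69.3 mm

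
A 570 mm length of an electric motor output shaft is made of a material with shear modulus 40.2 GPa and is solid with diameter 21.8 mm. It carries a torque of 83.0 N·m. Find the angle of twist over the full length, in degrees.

J = πd⁴/32 = π(0.0218)⁴/32 = 2.217×10^-8 m⁴.
θ = T·L/(G·J) = 83.00 × 0.570 / (40.2×10⁹ × 2.217×10^-8) = 0.05308 rad.

3.04°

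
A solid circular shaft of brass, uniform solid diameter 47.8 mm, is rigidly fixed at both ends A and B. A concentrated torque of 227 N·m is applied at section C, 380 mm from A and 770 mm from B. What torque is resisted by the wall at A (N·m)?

With uniform GJ and both ends fixed, compatibility θ_AC = θ_CB gives T_A·a = T_B·b, together with T_A + T_B = T₀.
T_A = T₀·b/(a+b) = 227.0·770/1150 = 152.0 N·m; T_B = 75.01 N·m.

152 N·m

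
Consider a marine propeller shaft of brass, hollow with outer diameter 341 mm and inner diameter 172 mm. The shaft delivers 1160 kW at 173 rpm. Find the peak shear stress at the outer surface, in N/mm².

8.79 N/mm²

ω = 2π·173/60 = 18.12 rad/s, so T = P/ω = 1160×10³ / 18.12 = 64030 N·m.
J = π(d_o⁴ − d_i⁴)/32 = π(0.341⁴ − 0.172⁴)/32 = 1.242×10^-3 m⁴.
τ_max = T·r/J = 64030 × 0.171 / 1.242×10^-3 = 8.793×10^6 Pa.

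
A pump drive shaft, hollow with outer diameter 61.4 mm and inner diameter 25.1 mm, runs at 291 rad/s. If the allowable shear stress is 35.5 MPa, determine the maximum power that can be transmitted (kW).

456 kW

J = π(d_o⁴ − d_i⁴)/32 = π(0.0614⁴ − 0.0251⁴)/32 = 1.356×10^-6 m⁴.
T_max = τ_allow·J/r = 3.55×10^7 × 1.356×10^-6 / 0.0307 = 1568 N·m.
ω = 291 rad/s, so P_max = T_max·ω = 4.564×10^5 W.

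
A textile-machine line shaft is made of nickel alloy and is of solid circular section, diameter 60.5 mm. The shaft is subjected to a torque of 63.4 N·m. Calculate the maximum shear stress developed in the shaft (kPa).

1460 kPa

J = πd⁴/32 = π(0.0605)⁴/32 = 1.315×10^-6 m⁴.
τ_max = T·r/J = 63.40 × 0.0302 / 1.315×10^-6 = 1.458×10^6 Pa.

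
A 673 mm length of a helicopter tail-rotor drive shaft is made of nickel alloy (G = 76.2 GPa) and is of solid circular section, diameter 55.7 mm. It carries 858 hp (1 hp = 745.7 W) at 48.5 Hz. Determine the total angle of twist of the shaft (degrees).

ω = 2π·48.5 = 304.7 rad/s, so T = P/ω = 858×745.7 / 304.7 = 2100 N·m.
J = πd⁴/32 = π(0.0557)⁴/32 = 9.450×10^-7 m⁴.
θ = T·L/(G·J) = 2100 × 0.673 / (76.2×10⁹ × 9.450×10^-7) = 0.01962 rad.

1.12°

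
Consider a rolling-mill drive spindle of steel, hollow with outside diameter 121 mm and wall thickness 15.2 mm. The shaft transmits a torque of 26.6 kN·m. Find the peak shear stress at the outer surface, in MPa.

112 MPa

J = π(d_o⁴ − d_i⁴)/32 = π(0.121⁴ − 0.0906⁴)/32 = 1.443×10^-5 m⁴.
τ_max = T·r/J = 26600 × 0.0605 / 1.443×10^-5 = 1.115×10^8 Pa.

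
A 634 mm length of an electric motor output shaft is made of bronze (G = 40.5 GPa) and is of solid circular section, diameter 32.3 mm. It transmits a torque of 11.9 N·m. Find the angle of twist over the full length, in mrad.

1.74 mrad

J = πd⁴/32 = π(0.0323)⁴/32 = 1.069×10^-7 m⁴.
θ = T·L/(G·J) = 11.90 × 0.634 / (40.5×10⁹ × 1.069×10^-7) = 1.743×10^-3 rad.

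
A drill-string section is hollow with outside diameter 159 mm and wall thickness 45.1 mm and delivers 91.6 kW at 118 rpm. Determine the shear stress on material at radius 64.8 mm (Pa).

7.93e6 Pa

ω = 2π·118/60 = 12.36 rad/s, so T = P/ω = 91.6×10³ / 12.36 = 7413 N·m.
J = π(d_o⁴ − d_i⁴)/32 = π(0.159⁴ − 0.0688⁴)/32 = 6.055×10^-5 m⁴.
Shear stress varies linearly with radius: τ = T·r/J = 7413 × 0.0648 / 6.055×10^-5 = 7.934×10^6 Pa.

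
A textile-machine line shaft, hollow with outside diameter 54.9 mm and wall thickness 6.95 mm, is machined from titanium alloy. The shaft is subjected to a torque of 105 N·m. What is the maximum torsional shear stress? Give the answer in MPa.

J = π(d_o⁴ − d_i⁴)/32 = π(0.0549⁴ − 0.0410⁴)/32 = 6.144×10^-7 m⁴.
τ_max = T·r/J = 105.0 × 0.0274 / 6.144×10^-7 = 4.691×10^6 Pa.

4.69 MPa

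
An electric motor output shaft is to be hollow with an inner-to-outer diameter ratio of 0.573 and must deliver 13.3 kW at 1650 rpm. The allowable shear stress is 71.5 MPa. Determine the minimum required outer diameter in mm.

18.3 mm

ω = 2π·1650/60 = 172.8 rad/s, so T = P/ω = 13.3×10³ / 172.8 = 76.97 N·m.
For a hollow shaft with d_i/d_o = 0.573: τ_max = 16T/(π d_o³ (1−k⁴)), so d_o = [16T/(π τ_allow (1−k⁴))]^(1/3) = [16·76.97/(π·7.15×10^7·0.8922)]^(1/3) = 0.01832 m.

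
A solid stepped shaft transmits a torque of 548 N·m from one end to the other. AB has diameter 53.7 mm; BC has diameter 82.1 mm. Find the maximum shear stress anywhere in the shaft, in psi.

2610 psi

Under the same torque, τ_max = 16T/(πd³) is largest where d is smallest — segment AB (d = 53.7 mm).
τ_max = 16·548.0/(π·(0.0537)³) = 1.802×10^7 Pa.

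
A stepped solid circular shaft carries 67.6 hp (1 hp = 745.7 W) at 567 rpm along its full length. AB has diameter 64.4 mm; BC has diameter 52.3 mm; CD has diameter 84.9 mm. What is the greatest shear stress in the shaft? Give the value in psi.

4380 psi

ω = 2π·567/60 = 59.38 rad/s, so T = P/ω = 67.6×745.7 / 59.38 = 849.0 N·m.
Under the same torque, τ_max = 16T/(πd³) is largest where d is smallest — segment BC (d = 52.3 mm).
τ_max = 16·849.0/(π·(0.0523)³) = 3.022×10^7 Pa.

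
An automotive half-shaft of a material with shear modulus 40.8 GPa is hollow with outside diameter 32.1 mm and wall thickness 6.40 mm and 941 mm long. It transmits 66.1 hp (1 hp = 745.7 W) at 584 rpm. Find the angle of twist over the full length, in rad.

0.205 rad

ω = 2π·584/60 = 61.16 rad/s, so T = P/ω = 66.1×745.7 / 61.16 = 806.0 N·m.
J = π(d_o⁴ − d_i⁴)/32 = π(0.0321⁴ − 0.0193⁴)/32 = 9.061×10^-8 m⁴.
θ = T·L/(G·J) = 806.0 × 0.941 / (40.8×10⁹ × 9.061×10^-8) = 0.2051 rad.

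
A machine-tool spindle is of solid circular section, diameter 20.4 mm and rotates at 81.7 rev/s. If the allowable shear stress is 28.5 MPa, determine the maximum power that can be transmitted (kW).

J = πd⁴/32 = π(0.0204)⁴/32 = 1.700×10^-8 m⁴.
T_max = τ_allow·J/r = 2.85×10^7 × 1.700×10^-8 / 0.0102 = 47.51 N·m.
ω = 2π·81.7 = 513.3 rad/s, so P_max = T_max·ω = 2.439×10^4 W.

24.4 kW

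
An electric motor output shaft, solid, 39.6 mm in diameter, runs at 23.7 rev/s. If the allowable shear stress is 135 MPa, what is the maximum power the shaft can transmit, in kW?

245 kW

J = πd⁴/32 = π(0.0396)⁴/32 = 2.414×10^-7 m⁴.
T_max = τ_allow·J/r = 1.35×10^8 × 2.414×10^-7 / 0.0198 = 1646 N·m.
ω = 2π·23.7 = 148.9 rad/s, so P_max = T_max·ω = 2.451×10^5 W.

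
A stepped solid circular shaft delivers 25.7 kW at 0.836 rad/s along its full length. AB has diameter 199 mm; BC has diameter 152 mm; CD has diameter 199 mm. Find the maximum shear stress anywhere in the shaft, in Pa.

4.46e7 Pa

ω = 0.836 rad/s, so T = P/ω = 25.7×10³ / 0.8360 = 30740 N·m.
Under the same torque, τ_max = 16T/(πd³) is largest where d is smallest — segment BC (d = 152 mm).
τ_max = 16·30740/(π·(0.152)³) = 4.458×10^7 Pa.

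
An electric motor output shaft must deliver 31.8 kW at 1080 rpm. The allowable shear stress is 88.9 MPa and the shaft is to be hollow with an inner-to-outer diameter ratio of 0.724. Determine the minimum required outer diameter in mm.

28.1 mm

ω = 2π·1080/60 = 113.1 rad/s, so T = P/ω = 31.8×10³ / 113.1 = 281.2 N·m.
For a hollow shaft with d_i/d_o = 0.724: τ_max = 16T/(π d_o³ (1−k⁴)), so d_o = [16T/(π τ_allow (1−k⁴))]^(1/3) = [16·281.2/(π·8.89×10^7·0.7252)]^(1/3) = 0.02811 m.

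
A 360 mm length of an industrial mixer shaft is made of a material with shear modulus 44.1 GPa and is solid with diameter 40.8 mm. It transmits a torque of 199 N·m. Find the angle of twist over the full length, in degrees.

0.342°

J = πd⁴/32 = π(0.0408)⁴/32 = 2.720×10^-7 m⁴.
θ = T·L/(G·J) = 199.0 × 0.360 / (44.1×10⁹ × 2.720×10^-7) = 5.971×10^-3 rad.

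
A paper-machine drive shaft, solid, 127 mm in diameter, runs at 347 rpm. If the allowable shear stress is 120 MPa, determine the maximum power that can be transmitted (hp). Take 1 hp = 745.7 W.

2350 hp

J = πd⁴/32 = π(0.127)⁴/32 = 2.554×10^-5 m⁴.
T_max = τ_allow·J/r = 1.20×10^8 × 2.554×10^-5 / 0.0635 = 48260 N·m.
ω = 2π·347/60 = 36.34 rad/s, so P_max = T_max·ω = 1.754×10^6 W.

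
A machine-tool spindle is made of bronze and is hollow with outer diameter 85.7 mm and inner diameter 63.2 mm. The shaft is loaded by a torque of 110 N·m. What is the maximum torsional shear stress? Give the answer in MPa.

J = π(d_o⁴ − d_i⁴)/32 = π(0.0857⁴ − 0.0632⁴)/32 = 3.729×10^-6 m⁴.
τ_max = T·r/J = 110.0 × 0.0428 / 3.729×10^-6 = 1.264×10^6 Pa.

1.26 MPa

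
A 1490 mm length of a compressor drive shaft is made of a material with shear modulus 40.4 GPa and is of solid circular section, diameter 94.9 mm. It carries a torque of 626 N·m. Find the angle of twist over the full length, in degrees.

J = πd⁴/32 = π(0.0949)⁴/32 = 7.963×10^-6 m⁴.
θ = T·L/(G·J) = 626.0 × 1.49 / (40.4×10⁹ × 7.963×10^-6) = 2.899×10^-3 rad.

0.166°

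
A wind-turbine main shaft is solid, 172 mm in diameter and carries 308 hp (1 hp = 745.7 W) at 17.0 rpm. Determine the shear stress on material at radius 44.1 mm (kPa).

ω = 2π·17.0/60 = 1.780 rad/s, so T = P/ω = 308×745.7 / 1.780 = 129000 N·m.
J = πd⁴/32 = π(0.172)⁴/32 = 8.592×10^-5 m⁴.
Shear stress varies linearly with radius: τ = T·r/J = 129000 × 0.0441 / 8.592×10^-5 = 6.622×10^7 Pa.

66200 kPa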